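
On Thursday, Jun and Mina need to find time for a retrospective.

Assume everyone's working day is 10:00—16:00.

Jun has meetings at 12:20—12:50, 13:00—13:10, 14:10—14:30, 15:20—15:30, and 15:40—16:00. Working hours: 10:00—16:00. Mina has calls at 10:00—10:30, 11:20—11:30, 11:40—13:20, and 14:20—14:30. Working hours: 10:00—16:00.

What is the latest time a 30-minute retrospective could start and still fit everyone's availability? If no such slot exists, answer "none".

Jun free within 10:00–16:00: 10:00–12:20, 12:50–13:00, 13:10–14:10, 14:30–15:20, 15:30–15:40.
Mina free within 10:00–16:00: 10:30–11:20, 11:30–11:40, 13:20–14:20, 14:30–16:00.
Jun ∩ Mina: 10:30–11:20, 11:30–11:40, 13:20–14:10, 14:30–15:20, 15:30–15:40.
Windows ≥ 30 min: 10:30–11:20, 13:20–14:10, 14:30–15:20.
Latest start in the last window 14:30–15:20 is 15:20 − 30 min = 14:50.

14:50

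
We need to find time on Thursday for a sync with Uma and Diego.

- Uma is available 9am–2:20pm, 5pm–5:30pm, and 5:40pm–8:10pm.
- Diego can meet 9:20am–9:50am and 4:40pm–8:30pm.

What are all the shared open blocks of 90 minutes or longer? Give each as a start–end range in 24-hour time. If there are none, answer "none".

17:40–20:10

Uma ∩ Diego: 09:20–09:50, 17:00–17:30, 17:40–20:10.
Windows ≥ 90 min: 17:40–20:10.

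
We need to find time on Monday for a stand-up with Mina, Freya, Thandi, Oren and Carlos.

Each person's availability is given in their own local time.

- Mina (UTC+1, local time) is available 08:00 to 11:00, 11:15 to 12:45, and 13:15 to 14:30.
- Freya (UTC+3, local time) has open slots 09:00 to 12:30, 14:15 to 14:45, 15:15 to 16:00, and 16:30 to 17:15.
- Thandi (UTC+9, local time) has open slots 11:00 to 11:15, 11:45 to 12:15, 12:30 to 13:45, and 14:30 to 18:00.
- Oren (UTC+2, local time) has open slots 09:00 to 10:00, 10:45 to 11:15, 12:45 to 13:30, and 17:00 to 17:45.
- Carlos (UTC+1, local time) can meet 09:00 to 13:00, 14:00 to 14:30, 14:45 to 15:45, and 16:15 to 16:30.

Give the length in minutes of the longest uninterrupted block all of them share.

15 minutes

Mina → UTC: 07:00–10:00, 10:15–11:45, 12:15–13:30.
Freya → UTC: 06:00–09:30, 11:15–11:45, 12:15–13:00, 13:30–14:15.
Thandi → UTC: 02:00–02:15, 02:45–03:15, 03:30–04:45, 05:30–09:00.
Oren → UTC: 07:00–08:00, 08:45–09:15, 10:45–11:30, 15:00–15:45.
Carlos → UTC: 08:00–12:00, 13:00–13:30, 13:45–14:45, 15:15–15:30.
Mina ∩ Freya: 07:00–09:30, 11:15–11:45, 12:15–13:00.
Mina ∩ Freya ∩ Thandi: 07:00–09:00.
Mina ∩ Freya ∩ Thandi ∩ Oren: 07:00–08:00, 08:45–09:00.
Mina ∩ Freya ∩ Thandi ∩ Oren ∩ Carlos: 08:45–09:00.
Single common window of 15 minutes.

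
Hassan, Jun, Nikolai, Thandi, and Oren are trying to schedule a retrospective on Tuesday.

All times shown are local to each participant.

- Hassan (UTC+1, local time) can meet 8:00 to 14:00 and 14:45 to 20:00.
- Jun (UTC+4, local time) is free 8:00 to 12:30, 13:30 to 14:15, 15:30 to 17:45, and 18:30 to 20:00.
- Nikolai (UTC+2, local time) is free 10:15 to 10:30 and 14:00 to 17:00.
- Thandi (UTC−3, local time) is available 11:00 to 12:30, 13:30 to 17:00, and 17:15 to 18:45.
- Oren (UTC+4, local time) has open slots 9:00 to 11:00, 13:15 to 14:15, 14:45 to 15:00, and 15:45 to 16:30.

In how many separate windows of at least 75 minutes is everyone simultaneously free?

Hassan → UTC: 07:00–13:00, 13:45–19:00.
Jun → UTC: 04:00–08:30, 09:30–10:15, 11:30–13:45, 14:30–16:00.
Nikolai → UTC: 08:15–08:30, 12:00–15:00.
Thandi → UTC: 14:00–15:30, 16:30–20:00, 20:15–21:45.
Oren → UTC: 05:00–07:00, 09:15–10:15, 10:45–11:00, 11:45–12:30.
Hassan ∩ Jun: 07:00–08:30, 09:30–10:15, 11:30–13:00, 14:30–16:00.
Hassan ∩ Jun ∩ Nikolai: 08:15–08:30, 12:00–13:00, 14:30–15:00.
Hassan ∩ Jun ∩ Nikolai ∩ Thandi: 14:30–15:00.
Hassan ∩ Jun ∩ Nikolai ∩ Thandi ∩ Oren: (none).
Windows ≥ 75 min: (none).
That's 0 windows.

0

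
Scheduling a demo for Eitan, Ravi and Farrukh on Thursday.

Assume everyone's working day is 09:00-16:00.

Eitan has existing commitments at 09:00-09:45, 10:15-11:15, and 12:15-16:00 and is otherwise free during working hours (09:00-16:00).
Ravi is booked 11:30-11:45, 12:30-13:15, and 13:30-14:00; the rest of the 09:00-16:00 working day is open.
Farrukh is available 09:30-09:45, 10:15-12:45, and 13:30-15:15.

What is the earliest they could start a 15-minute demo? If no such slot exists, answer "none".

11:15

Eitan free within 09:00–16:00: 09:45–10:15, 11:15–12:15.
Ravi free within 09:00–16:00: 09:00–11:30, 11:45–12:30, 13:15–13:30, 14:00–16:00.
Eitan ∩ Ravi: 09:45–10:15, 11:15–11:30, 11:45–12:15.
Eitan ∩ Ravi ∩ Farrukh: 11:15–11:30, 11:45–12:15.
Windows ≥ 15 min: 11:15–11:30, 11:45–12:15.
Earliest such window starts at 11:15.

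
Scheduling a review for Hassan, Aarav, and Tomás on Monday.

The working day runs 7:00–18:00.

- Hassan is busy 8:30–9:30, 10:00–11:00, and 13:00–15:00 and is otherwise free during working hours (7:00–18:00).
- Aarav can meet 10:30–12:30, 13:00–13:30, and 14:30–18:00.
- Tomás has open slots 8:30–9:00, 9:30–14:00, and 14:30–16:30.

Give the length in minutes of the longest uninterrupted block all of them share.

90 minutes

Hassan free within 07:00–18:00: 07:00–08:30, 09:30–10:00, 11:00–13:00, 15:00–18:00.
Hassan ∩ Aarav: 11:00–12:30, 15:00–18:00.
Hassan ∩ Aarav ∩ Tomás: 11:00–12:30, 15:00–16:30.
Common window lengths: 90, 90 min; longest is 90.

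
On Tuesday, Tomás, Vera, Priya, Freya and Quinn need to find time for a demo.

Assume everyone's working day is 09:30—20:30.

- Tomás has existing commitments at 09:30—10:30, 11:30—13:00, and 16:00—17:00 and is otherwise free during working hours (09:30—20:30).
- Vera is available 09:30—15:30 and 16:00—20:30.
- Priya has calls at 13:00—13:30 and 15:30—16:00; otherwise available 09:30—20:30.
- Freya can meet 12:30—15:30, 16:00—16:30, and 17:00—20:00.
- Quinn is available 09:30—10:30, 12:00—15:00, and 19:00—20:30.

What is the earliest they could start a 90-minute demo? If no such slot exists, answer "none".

Tomás free within 09:30–20:30: 10:30–11:30, 13:00–16:00, 17:00–20:30.
Priya free within 09:30–20:30: 09:30–13:00, 13:30–15:30, 16:00–20:30.
Tomás ∩ Vera: 10:30–11:30, 13:00–15:30, 17:00–20:30.
Tomás ∩ Vera ∩ Priya: 10:30–11:30, 13:30–15:30, 17:00–20:30.
Tomás ∩ Vera ∩ Priya ∩ Freya: 13:30–15:30, 17:00–20:00.
Tomás ∩ Vera ∩ Priya ∩ Freya ∩ Quinn: 13:30–15:00, 19:00–20:00.
Windows ≥ 90 min: 13:30–15:00.
Earliest such window starts at 13:30.

13:30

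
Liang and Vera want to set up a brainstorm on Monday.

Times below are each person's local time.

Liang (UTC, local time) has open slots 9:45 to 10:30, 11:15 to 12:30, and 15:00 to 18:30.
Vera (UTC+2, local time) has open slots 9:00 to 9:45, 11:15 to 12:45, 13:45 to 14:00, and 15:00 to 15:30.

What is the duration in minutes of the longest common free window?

45 minutes

Liang → UTC: 09:45–10:30, 11:15–12:30, 15:00–18:30.
Vera → UTC: 07:00–07:45, 09:15–10:45, 11:45–12:00, 13:00–13:30.
Liang ∩ Vera: 09:45–10:30, 11:45–12:00.
Common window lengths: 45, 15 min; longest is 45.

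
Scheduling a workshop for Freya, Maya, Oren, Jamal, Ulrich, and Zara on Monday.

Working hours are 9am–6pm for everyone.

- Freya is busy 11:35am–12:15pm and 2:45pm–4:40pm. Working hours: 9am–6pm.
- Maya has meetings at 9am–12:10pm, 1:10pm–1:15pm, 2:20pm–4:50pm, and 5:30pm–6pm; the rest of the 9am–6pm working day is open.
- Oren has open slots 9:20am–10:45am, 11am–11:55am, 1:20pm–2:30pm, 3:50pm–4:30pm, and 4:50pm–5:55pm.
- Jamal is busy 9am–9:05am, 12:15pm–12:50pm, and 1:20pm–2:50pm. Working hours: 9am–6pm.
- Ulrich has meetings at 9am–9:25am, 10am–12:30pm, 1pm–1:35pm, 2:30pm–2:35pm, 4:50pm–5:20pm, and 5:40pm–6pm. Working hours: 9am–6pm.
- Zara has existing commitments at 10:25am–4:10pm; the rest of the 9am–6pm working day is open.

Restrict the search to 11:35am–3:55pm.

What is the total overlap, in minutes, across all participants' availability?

Freya free within 09:00–18:00: 09:00–11:35, 12:15–14:45, 16:40–18:00.
Maya free within 09:00–18:00: 12:10–13:10, 13:15–14:20, 16:50–17:30.
Jamal free within 09:00–18:00: 09:05–12:15, 12:50–13:20, 14:50–18:00.
Ulrich free within 09:00–18:00: 09:25–10:00, 12:30–13:00, 13:35–14:30, 14:35–16:50, 17:20–17:40.
Zara free within 09:00–18:00: 09:00–10:25, 16:10–18:00.
Freya ∩ Maya: 12:15–13:10, 13:15–14:20, 16:50–17:30.
Freya ∩ Maya ∩ Oren: 13:20–14:20, 16:50–17:30.
Freya ∩ Maya ∩ Oren ∩ Jamal: 16:50–17:30.
Freya ∩ Maya ∩ Oren ∩ Jamal ∩ Ulrich: 17:20–17:30.
Freya ∩ Maya ∩ Oren ∩ Jamal ∩ Ulrich ∩ Zara: 17:20–17:30.
Restricted to 11:35–15:55: (none).
Total common minutes: 0.

0 minutes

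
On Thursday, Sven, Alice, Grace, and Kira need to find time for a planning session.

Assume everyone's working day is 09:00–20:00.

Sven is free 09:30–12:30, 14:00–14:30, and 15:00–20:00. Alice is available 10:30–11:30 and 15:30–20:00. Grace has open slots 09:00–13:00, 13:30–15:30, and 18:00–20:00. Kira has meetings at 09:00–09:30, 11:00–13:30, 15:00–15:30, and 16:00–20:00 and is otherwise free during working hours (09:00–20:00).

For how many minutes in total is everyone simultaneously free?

Kira free within 09:00–20:00: 09:30–11:00, 13:30–15:00, 15:30–16:00.
Sven ∩ Alice: 10:30–11:30, 15:30–20:00.
Sven ∩ Alice ∩ Grace: 10:30–11:30, 18:00–20:00.
Sven ∩ Alice ∩ Grace ∩ Kira: 10:30–11:00.
Total common minutes: 30.

30 minutes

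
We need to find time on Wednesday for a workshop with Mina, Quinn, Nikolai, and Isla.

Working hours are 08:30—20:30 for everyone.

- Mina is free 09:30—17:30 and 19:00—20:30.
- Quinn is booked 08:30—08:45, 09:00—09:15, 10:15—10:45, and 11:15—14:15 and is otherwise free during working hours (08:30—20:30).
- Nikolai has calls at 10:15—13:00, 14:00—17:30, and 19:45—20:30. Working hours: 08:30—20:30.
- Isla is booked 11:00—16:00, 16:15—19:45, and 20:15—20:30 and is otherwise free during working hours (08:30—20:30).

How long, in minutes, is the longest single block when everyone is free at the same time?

45 minutes

Quinn free within 08:30–20:30: 08:45–09:00, 09:15–10:15, 10:45–11:15, 14:15–20:30.
Nikolai free within 08:30–20:30: 08:30–10:15, 13:00–14:00, 17:30–19:45.
Isla free within 08:30–20:30: 08:30–11:00, 16:00–16:15, 19:45–20:15.
Mina ∩ Quinn: 09:30–10:15, 10:45–11:15, 14:15–17:30, 19:00–20:30.
Mina ∩ Quinn ∩ Nikolai: 09:30–10:15, 19:00–19:45.
Mina ∩ Quinn ∩ Nikolai ∩ Isla: 09:30–10:15.
Single common window of 45 minutes.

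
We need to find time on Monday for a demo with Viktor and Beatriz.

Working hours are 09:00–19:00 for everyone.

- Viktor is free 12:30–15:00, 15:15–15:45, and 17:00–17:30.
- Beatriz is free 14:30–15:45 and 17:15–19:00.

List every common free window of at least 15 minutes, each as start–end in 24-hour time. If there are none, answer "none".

Viktor ∩ Beatriz: 14:30–15:00, 15:15–15:45, 17:15–17:30.
Windows ≥ 15 min: 14:30–15:00, 15:15–15:45, 17:15–17:30.

14:30–15:00, 15:15–15:45, 17:15–17:30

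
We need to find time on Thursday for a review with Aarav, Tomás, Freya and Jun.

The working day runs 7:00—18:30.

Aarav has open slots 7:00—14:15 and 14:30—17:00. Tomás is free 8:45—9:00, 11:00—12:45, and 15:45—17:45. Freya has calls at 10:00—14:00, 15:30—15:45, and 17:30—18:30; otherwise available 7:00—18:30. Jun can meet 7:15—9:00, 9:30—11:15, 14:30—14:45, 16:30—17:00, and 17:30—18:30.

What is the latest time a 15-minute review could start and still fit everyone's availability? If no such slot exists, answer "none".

Freya free within 07:00–18:30: 07:00–10:00, 14:00–15:30, 15:45–17:30.
Aarav ∩ Tomás: 08:45–09:00, 11:00–12:45, 15:45–17:00.
Aarav ∩ Tomás ∩ Freya: 08:45–09:00, 15:45–17:00.
Aarav ∩ Tomás ∩ Freya ∩ Jun: 08:45–09:00, 16:30–17:00.
Windows ≥ 15 min: 08:45–09:00, 16:30–17:00.
Latest start in the last window 16:30–17:00 is 17:00 − 15 min = 16:45.

16:45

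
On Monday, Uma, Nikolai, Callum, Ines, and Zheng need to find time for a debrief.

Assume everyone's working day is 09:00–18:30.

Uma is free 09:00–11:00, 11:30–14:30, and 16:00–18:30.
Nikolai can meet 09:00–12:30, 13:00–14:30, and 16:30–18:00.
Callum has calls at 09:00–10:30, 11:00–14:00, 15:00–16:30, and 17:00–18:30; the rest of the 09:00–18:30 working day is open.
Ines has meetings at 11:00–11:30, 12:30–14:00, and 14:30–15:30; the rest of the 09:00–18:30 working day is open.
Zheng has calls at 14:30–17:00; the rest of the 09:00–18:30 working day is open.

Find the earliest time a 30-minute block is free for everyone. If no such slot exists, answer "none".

Callum free within 09:00–18:30: 10:30–11:00, 14:00–15:00, 16:30–17:00.
Ines free within 09:00–18:30: 09:00–11:00, 11:30–12:30, 14:00–14:30, 15:30–18:30.
Zheng free within 09:00–18:30: 09:00–14:30, 17:00–18:30.
Uma ∩ Nikolai: 09:00–11:00, 11:30–12:30, 13:00–14:30, 16:30–18:00.
Uma ∩ Nikolai ∩ Callum: 10:30–11:00, 14:00–14:30, 16:30–17:00.
Uma ∩ Nikolai ∩ Callum ∩ Ines: 10:30–11:00, 14:00–14:30, 16:30–17:00.
Uma ∩ Nikolai ∩ Callum ∩ Ines ∩ Zheng: 10:30–11:00, 14:00–14:30.
Windows ≥ 30 min: 10:30–11:00, 14:00–14:30.
Earliest such window starts at 10:30.

10:30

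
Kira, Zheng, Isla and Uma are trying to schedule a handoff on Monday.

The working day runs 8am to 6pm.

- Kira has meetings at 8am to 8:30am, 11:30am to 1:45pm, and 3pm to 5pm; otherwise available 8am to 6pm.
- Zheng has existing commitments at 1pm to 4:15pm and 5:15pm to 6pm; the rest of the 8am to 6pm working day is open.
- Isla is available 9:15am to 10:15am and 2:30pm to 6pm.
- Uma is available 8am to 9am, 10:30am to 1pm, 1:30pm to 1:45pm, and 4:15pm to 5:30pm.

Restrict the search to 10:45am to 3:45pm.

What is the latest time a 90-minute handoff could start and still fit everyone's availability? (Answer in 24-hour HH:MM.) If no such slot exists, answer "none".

none

Kira free within 08:00–18:00: 08:30–11:30, 13:45–15:00, 17:00–18:00.
Zheng free within 08:00–18:00: 08:00–13:00, 16:15–17:15.
Kira ∩ Zheng: 08:30–11:30, 17:00–17:15.
Kira ∩ Zheng ∩ Isla: 09:15–10:15, 17:00–17:15.
Kira ∩ Zheng ∩ Isla ∩ Uma: 17:00–17:15.
Restricted to 10:45–15:45: (none).
Windows ≥ 90 min: (none).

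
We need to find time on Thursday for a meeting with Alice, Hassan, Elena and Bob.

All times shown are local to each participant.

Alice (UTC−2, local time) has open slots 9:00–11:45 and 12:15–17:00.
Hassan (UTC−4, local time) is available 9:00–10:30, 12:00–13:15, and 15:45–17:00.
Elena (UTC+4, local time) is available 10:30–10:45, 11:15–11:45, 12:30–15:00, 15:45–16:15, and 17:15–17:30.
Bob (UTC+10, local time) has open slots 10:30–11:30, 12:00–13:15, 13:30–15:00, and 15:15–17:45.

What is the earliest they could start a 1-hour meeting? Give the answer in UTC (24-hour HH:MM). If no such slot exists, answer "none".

none

Alice → UTC: 11:00–13:45, 14:15–19:00.
Hassan → UTC: 13:00–14:30, 16:00–17:15, 19:45–21:00.
Elena → UTC: 06:30–06:45, 07:15–07:45, 08:30–11:00, 11:45–12:15, 13:15–13:30.
Bob → UTC: 00:30–01:30, 02:00–03:15, 03:30–05:00, 05:15–07:45.
Alice ∩ Hassan: 13:00–13:45, 14:15–14:30, 16:00–17:15.
Alice ∩ Hassan ∩ Elena: 13:15–13:30.
Alice ∩ Hassan ∩ Elena ∩ Bob: (none).
Windows ≥ 60 min: (none).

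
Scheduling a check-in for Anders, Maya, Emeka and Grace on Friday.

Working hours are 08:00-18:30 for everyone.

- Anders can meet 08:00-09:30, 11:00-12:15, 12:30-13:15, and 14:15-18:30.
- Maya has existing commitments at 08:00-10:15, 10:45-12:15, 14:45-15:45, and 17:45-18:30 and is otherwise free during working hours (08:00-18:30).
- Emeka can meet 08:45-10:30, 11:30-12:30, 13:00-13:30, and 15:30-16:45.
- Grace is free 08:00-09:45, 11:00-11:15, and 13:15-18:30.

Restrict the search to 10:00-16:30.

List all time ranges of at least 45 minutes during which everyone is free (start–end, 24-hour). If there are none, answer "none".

15:45–16:30

Maya free within 08:00–18:30: 10:15–10:45, 12:15–14:45, 15:45–17:45.
Anders ∩ Maya: 12:30–13:15, 14:15–14:45, 15:45–17:45.
Anders ∩ Maya ∩ Emeka: 13:00–13:15, 15:45–16:45.
Anders ∩ Maya ∩ Emeka ∩ Grace: 15:45–16:45.
Restricted to 10:00–16:30: 15:45–16:30.
Windows ≥ 45 min: 15:45–16:30.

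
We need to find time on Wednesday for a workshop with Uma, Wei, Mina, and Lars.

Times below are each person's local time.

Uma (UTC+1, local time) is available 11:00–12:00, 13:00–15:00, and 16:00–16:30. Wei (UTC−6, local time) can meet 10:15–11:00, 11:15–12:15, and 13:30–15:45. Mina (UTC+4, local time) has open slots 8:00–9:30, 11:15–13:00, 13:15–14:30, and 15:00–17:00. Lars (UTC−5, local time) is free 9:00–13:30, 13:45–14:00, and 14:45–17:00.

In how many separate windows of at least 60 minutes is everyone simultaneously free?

Uma → UTC: 10:00–11:00, 12:00–14:00, 15:00–15:30.
Wei → UTC: 16:15–17:00, 17:15–18:15, 19:30–21:45.
Mina → UTC: 04:00–05:30, 07:15–09:00, 09:15–10:30, 11:00–13:00.
Lars → UTC: 14:00–18:30, 18:45–19:00, 19:45–22:00.
Uma ∩ Wei: (none).
Uma ∩ Wei ∩ Mina: (none).
Uma ∩ Wei ∩ Mina ∩ Lars: (none).
Windows ≥ 60 min: (none).
That's 0 windows.

0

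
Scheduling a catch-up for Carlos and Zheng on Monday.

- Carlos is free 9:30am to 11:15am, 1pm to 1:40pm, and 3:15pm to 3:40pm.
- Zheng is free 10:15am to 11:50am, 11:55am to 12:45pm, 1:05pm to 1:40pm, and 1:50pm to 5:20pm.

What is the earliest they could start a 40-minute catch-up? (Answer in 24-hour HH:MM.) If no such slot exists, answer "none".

10:15

Carlos ∩ Zheng: 10:15–11:15, 13:05–13:40, 15:15–15:40.
Windows ≥ 40 min: 10:15–11:15.
Earliest such window starts at 10:15.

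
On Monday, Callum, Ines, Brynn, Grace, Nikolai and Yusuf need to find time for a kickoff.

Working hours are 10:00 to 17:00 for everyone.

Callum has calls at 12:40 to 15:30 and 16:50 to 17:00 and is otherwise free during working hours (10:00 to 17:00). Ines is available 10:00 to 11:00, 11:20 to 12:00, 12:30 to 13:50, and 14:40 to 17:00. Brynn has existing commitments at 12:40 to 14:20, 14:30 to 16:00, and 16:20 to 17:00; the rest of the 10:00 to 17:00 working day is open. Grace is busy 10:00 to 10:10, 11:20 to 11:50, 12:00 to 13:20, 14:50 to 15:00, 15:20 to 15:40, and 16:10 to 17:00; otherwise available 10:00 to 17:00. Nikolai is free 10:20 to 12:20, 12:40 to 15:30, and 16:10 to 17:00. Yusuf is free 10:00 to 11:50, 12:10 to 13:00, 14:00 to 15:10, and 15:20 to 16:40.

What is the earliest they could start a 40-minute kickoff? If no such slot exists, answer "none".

10:20

Callum free within 10:00–17:00: 10:00–12:40, 15:30–16:50.
Brynn free within 10:00–17:00: 10:00–12:40, 14:20–14:30, 16:00–16:20.
Grace free within 10:00–17:00: 10:10–11:20, 11:50–12:00, 13:20–14:50, 15:00–15:20, 15:40–16:10.
Callum ∩ Ines: 10:00–11:00, 11:20–12:00, 12:30–12:40, 15:30–16:50.
Callum ∩ Ines ∩ Brynn: 10:00–11:00, 11:20–12:00, 12:30–12:40, 16:00–16:20.
Callum ∩ Ines ∩ Brynn ∩ Grace: 10:10–11:00, 11:50–12:00, 16:00–16:10.
Callum ∩ Ines ∩ Brynn ∩ Grace ∩ Nikolai: 10:20–11:00, 11:50–12:00.
Callum ∩ Ines ∩ Brynn ∩ Grace ∩ Nikolai ∩ Yusuf: 10:20–11:00.
Windows ≥ 40 min: 10:20–11:00.
Earliest such window starts at 10:20.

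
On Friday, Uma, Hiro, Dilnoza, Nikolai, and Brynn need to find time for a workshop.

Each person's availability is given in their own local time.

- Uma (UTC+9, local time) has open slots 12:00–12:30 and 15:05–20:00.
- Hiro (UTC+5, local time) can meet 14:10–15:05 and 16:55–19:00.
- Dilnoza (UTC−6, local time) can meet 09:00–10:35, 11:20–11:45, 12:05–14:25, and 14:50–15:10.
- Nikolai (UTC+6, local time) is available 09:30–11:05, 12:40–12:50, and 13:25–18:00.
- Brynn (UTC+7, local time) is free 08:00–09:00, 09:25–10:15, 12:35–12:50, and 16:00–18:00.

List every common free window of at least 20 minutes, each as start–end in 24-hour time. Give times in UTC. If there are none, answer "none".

none

Uma → UTC: 03:00–03:30, 06:05–11:00.
Hiro → UTC: 09:10–10:05, 11:55–14:00.
Dilnoza → UTC: 15:00–16:35, 17:20–17:45, 18:05–20:25, 20:50–21:10.
Nikolai → UTC: 03:30–05:05, 06:40–06:50, 07:25–12:00.
Brynn → UTC: 01:00–02:00, 02:25–03:15, 05:35–05:50, 09:00–11:00.
Uma ∩ Hiro: 09:10–10:05.
Uma ∩ Hiro ∩ Dilnoza: (none).
Uma ∩ Hiro ∩ Dilnoza ∩ Nikolai: (none).
Uma ∩ Hiro ∩ Dilnoza ∩ Nikolai ∩ Brynn: (none).
Windows ≥ 20 min: (none).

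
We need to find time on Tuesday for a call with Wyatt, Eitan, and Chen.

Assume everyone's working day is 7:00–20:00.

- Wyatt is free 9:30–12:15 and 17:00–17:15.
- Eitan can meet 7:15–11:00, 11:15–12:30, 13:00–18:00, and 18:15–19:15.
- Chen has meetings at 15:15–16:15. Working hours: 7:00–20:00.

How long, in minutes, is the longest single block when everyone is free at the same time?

90 minutes

Chen free within 07:00–20:00: 07:00–15:15, 16:15–20:00.
Wyatt ∩ Eitan: 09:30–11:00, 11:15–12:15, 17:00–17:15.
Wyatt ∩ Eitan ∩ Chen: 09:30–11:00, 11:15–12:15, 17:00–17:15.
Common window lengths: 90, 60, 15 min; longest is 90.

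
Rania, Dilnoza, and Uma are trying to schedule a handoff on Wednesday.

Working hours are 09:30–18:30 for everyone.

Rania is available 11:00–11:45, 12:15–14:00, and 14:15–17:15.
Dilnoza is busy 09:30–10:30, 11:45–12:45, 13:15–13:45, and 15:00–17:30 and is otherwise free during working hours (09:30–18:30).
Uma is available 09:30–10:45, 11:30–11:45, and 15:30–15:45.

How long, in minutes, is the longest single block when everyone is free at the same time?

Dilnoza free within 09:30–18:30: 10:30–11:45, 12:45–13:15, 13:45–15:00, 17:30–18:30.
Rania ∩ Dilnoza: 11:00–11:45, 12:45–13:15, 13:45–14:00, 14:15–15:00.
Rania ∩ Dilnoza ∩ Uma: 11:30–11:45.
Single common window of 15 minutes.

15 minutes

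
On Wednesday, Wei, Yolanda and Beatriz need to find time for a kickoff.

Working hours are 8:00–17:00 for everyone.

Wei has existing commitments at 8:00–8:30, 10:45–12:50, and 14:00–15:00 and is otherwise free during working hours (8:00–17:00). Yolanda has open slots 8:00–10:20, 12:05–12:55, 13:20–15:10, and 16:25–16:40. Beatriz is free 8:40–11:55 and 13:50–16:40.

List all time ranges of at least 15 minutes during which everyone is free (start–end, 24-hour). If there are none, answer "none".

Wei free within 08:00–17:00: 08:30–10:45, 12:50–14:00, 15:00–17:00.
Wei ∩ Yolanda: 08:30–10:20, 12:50–12:55, 13:20–14:00, 15:00–15:10, 16:25–16:40.
Wei ∩ Yolanda ∩ Beatriz: 08:40–10:20, 13:50–14:00, 15:00–15:10, 16:25–16:40.
Windows ≥ 15 min: 08:40–10:20, 16:25–16:40.

08:40–10:20, 16:25–16:40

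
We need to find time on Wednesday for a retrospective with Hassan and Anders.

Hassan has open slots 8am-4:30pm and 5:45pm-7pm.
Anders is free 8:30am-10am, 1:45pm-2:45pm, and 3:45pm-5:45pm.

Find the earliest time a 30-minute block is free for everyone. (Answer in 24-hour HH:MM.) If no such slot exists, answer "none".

08:30

Hassan ∩ Anders: 08:30–10:00, 13:45–14:45, 15:45–16:30.
Windows ≥ 30 min: 08:30–10:00, 13:45–14:45, 15:45–16:30.
Earliest such window starts at 08:30.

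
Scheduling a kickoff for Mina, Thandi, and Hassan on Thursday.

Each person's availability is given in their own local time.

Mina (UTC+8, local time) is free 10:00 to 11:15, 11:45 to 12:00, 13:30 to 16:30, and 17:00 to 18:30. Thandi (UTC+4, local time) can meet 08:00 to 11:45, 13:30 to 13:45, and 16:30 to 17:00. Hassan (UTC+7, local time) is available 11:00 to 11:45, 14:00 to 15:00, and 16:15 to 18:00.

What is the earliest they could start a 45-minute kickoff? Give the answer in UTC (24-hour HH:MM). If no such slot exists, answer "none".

Mina → UTC: 02:00–03:15, 03:45–04:00, 05:30–08:30, 09:00–10:30.
Thandi → UTC: 04:00–07:45, 09:30–09:45, 12:30–13:00.
Hassan → UTC: 04:00–04:45, 07:00–08:00, 09:15–11:00.
Mina ∩ Thandi: 05:30–07:45, 09:30–09:45.
Mina ∩ Thandi ∩ Hassan: 07:00–07:45, 09:30–09:45.
Windows ≥ 45 min: 07:00–07:45.
Earliest such window starts at 07:00.

07:00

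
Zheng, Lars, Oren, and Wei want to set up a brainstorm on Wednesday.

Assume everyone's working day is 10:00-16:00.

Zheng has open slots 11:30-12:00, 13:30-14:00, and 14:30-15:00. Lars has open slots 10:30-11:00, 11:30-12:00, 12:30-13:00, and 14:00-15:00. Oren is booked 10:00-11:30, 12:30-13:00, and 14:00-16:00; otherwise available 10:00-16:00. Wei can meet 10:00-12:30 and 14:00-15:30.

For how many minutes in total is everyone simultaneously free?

30 minutes

Oren free within 10:00–16:00: 11:30–12:30, 13:00–14:00.
Zheng ∩ Lars: 11:30–12:00, 14:30–15:00.
Zheng ∩ Lars ∩ Oren: 11:30–12:00.
Zheng ∩ Lars ∩ Oren ∩ Wei: 11:30–12:00.
Total common minutes: 30.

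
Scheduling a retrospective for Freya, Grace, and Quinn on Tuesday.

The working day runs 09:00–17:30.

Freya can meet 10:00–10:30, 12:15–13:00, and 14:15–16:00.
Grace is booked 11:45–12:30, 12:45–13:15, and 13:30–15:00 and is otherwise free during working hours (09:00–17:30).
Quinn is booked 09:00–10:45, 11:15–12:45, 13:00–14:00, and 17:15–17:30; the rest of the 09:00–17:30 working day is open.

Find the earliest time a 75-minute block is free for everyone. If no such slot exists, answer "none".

Grace free within 09:00–17:30: 09:00–11:45, 12:30–12:45, 13:15–13:30, 15:00–17:30.
Quinn free within 09:00–17:30: 10:45–11:15, 12:45–13:00, 14:00–17:15.
Freya ∩ Grace: 10:00–10:30, 12:30–12:45, 15:00–16:00.
Freya ∩ Grace ∩ Quinn: 15:00–16:00.
Windows ≥ 75 min: (none).

none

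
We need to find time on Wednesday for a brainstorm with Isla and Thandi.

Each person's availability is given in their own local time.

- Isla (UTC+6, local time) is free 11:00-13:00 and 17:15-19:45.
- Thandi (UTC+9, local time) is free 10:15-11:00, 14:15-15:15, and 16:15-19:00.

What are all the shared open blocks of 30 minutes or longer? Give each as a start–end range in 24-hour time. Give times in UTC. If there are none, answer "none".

Isla → UTC: 05:00–07:00, 11:15–13:45.
Thandi → UTC: 01:15–02:00, 05:15–06:15, 07:15–10:00.
Isla ∩ Thandi: 05:15–06:15.
Windows ≥ 30 min: 05:15–06:15.

05:15–06:15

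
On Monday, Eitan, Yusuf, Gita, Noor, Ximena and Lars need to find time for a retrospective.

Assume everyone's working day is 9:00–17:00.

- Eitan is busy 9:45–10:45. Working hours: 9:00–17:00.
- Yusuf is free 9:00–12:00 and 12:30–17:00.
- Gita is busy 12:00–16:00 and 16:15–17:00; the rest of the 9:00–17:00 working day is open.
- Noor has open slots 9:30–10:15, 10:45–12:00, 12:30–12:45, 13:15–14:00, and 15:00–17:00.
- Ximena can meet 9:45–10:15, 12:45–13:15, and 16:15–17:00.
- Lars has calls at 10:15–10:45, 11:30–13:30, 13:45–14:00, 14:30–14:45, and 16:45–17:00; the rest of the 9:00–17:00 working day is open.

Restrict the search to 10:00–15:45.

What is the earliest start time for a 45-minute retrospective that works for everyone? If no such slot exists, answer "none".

Eitan free within 09:00–17:00: 09:00–09:45, 10:45–17:00.
Gita free within 09:00–17:00: 09:00–12:00, 16:00–16:15.
Lars free within 09:00–17:00: 09:00–10:15, 10:45–11:30, 13:30–13:45, 14:00–14:30, 14:45–16:45.
Eitan ∩ Yusuf: 09:00–09:45, 10:45–12:00, 12:30–17:00.
Eitan ∩ Yusuf ∩ Gita: 09:00–09:45, 10:45–12:00, 16:00–16:15.
Eitan ∩ Yusuf ∩ Gita ∩ Noor: 09:30–09:45, 10:45–12:00, 16:00–16:15.
Eitan ∩ Yusuf ∩ Gita ∩ Noor ∩ Ximena: (none).
Eitan ∩ Yusuf ∩ Gita ∩ Noor ∩ Ximena ∩ Lars: (none).
Restricted to 10:00–15:45: (none).
Windows ≥ 45 min: (none).

none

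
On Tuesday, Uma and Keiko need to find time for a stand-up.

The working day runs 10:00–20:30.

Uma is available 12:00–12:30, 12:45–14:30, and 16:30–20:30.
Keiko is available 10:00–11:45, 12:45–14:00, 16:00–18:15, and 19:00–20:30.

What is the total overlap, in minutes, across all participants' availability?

270 minutes

Uma ∩ Keiko: 12:45–14:00, 16:30–18:15, 19:00–20:30.
Total common minutes: 75 + 105 + 90 = 270.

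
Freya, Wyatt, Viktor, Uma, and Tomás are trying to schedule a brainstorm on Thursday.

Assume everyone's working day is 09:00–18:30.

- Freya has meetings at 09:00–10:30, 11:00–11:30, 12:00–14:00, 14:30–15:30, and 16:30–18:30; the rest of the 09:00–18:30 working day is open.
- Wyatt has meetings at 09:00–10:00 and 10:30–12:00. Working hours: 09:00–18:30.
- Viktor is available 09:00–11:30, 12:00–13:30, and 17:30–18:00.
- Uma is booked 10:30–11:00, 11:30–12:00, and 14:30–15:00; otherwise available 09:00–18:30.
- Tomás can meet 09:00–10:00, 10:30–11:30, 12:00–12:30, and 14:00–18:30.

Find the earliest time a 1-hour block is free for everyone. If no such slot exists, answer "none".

none

Freya free within 09:00–18:30: 10:30–11:00, 11:30–12:00, 14:00–14:30, 15:30–16:30.
Wyatt free within 09:00–18:30: 10:00–10:30, 12:00–18:30.
Uma free within 09:00–18:30: 09:00–10:30, 11:00–11:30, 12:00–14:30, 15:00–18:30.
Freya ∩ Wyatt: 14:00–14:30, 15:30–16:30.
Freya ∩ Wyatt ∩ Viktor: (none).
Freya ∩ Wyatt ∩ Viktor ∩ Uma: (none).
Freya ∩ Wyatt ∩ Viktor ∩ Uma ∩ Tomás: (none).
Windows ≥ 60 min: (none).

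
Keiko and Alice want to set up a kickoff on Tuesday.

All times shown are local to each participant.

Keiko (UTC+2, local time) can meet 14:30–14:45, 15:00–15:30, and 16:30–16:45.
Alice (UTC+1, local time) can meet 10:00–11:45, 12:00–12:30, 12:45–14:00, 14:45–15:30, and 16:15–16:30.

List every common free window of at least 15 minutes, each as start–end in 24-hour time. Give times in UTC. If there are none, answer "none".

12:30–12:45

Keiko → UTC: 12:30–12:45, 13:00–13:30, 14:30–14:45.
Alice → UTC: 09:00–10:45, 11:00–11:30, 11:45–13:00, 13:45–14:30, 15:15–15:30.
Keiko ∩ Alice: 12:30–12:45.
Windows ≥ 15 min: 12:30–12:45.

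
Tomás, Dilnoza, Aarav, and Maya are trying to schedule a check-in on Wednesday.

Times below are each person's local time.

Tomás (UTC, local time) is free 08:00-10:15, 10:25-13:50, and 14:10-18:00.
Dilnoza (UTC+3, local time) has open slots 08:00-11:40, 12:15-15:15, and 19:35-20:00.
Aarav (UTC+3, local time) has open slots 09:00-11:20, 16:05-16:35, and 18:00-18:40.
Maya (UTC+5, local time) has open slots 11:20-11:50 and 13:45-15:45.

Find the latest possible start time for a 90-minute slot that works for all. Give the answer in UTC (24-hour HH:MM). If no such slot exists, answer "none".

Tomás → UTC: 08:00–10:15, 10:25–13:50, 14:10–18:00.
Dilnoza → UTC: 05:00–08:40, 09:15–12:15, 16:35–17:00.
Aarav → UTC: 06:00–08:20, 13:05–13:35, 15:00–15:40.
Maya → UTC: 06:20–06:50, 08:45–10:45.
Tomás ∩ Dilnoza: 08:00–08:40, 09:15–10:15, 10:25–12:15, 16:35–17:00.
Tomás ∩ Dilnoza ∩ Aarav: 08:00–08:20.
Tomás ∩ Dilnoza ∩ Aarav ∩ Maya: (none).
Windows ≥ 90 min: (none).

none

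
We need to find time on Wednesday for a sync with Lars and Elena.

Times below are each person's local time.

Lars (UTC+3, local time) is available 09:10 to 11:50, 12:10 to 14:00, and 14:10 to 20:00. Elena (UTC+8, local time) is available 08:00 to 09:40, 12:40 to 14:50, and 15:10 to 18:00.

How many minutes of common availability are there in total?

Lars → UTC: 06:10–08:50, 09:10–11:00, 11:10–17:00.
Elena → UTC: 00:00–01:40, 04:40–06:50, 07:10–10:00.
Lars ∩ Elena: 06:10–06:50, 07:10–08:50, 09:10–10:00.
Total common minutes: 40 + 100 + 50 = 190.

190 minutes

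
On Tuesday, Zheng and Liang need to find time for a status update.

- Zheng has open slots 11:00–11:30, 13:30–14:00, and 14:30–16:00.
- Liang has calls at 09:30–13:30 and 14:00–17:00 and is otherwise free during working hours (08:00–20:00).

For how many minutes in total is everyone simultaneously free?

30 minutes

Liang free within 08:00–20:00: 08:00–09:30, 13:30–14:00, 17:00–20:00.
Zheng ∩ Liang: 13:30–14:00.
Total common minutes: 30.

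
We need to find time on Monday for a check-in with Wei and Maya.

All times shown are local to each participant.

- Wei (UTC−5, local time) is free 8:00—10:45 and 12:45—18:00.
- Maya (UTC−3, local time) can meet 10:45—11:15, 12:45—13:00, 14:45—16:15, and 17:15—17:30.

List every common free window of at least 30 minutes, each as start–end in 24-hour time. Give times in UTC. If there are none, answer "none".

Wei → UTC: 13:00–15:45, 17:45–23:00.
Maya → UTC: 13:45–14:15, 15:45–16:00, 17:45–19:15, 20:15–20:30.
Wei ∩ Maya: 13:45–14:15, 17:45–19:15, 20:15–20:30.
Windows ≥ 30 min: 13:45–14:15, 17:45–19:15.

13:45–14:15, 17:45–19:15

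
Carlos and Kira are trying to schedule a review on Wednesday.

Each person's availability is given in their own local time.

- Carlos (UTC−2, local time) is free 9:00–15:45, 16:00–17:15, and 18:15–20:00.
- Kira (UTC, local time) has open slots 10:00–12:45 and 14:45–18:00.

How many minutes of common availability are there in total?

Carlos → UTC: 11:00–17:45, 18:00–19:15, 20:15–22:00.
Kira → UTC: 10:00–12:45, 14:45–18:00.
Carlos ∩ Kira: 11:00–12:45, 14:45–17:45.
Total common minutes: 105 + 180 = 285.

285 minutes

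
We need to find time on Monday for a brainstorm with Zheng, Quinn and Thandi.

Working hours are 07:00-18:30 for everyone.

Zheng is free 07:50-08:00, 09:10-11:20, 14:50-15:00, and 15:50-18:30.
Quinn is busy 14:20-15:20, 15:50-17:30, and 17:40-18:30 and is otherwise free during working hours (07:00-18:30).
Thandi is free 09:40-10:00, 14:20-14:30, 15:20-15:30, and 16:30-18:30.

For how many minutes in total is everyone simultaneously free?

Quinn free within 07:00–18:30: 07:00–14:20, 15:20–15:50, 17:30–17:40.
Zheng ∩ Quinn: 07:50–08:00, 09:10–11:20, 17:30–17:40.
Zheng ∩ Quinn ∩ Thandi: 09:40–10:00, 17:30–17:40.
Total common minutes: 20 + 10 = 30.

30 minutes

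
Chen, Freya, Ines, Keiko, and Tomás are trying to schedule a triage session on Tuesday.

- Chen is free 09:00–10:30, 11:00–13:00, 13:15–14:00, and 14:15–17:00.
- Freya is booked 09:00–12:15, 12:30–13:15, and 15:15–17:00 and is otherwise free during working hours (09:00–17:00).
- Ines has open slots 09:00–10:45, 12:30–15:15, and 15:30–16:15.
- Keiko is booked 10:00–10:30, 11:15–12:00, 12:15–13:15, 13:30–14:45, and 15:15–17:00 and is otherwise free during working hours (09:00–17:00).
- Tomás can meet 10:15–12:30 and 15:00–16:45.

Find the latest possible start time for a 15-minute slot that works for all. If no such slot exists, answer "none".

Freya free within 09:00–17:00: 12:15–12:30, 13:15–15:15.
Keiko free within 09:00–17:00: 09:00–10:00, 10:30–11:15, 12:00–12:15, 13:15–13:30, 14:45–15:15.
Chen ∩ Freya: 12:15–12:30, 13:15–14:00, 14:15–15:15.
Chen ∩ Freya ∩ Ines: 13:15–14:00, 14:15–15:15.
Chen ∩ Freya ∩ Ines ∩ Keiko: 13:15–13:30, 14:45–15:15.
Chen ∩ Freya ∩ Ines ∩ Keiko ∩ Tomás: 15:00–15:15.
Windows ≥ 15 min: 15:00–15:15.
Latest start in the last window 15:00–15:15 is 15:15 − 15 min = 15:00.

15:00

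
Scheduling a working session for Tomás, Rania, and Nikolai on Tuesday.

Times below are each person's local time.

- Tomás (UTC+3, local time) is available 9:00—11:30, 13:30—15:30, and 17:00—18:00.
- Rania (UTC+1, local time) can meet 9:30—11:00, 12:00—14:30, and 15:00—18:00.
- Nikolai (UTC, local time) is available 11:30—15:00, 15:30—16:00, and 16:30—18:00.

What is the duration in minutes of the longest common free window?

60 minutes

Tomás → UTC: 06:00–08:30, 10:30–12:30, 14:00–15:00.
Rania → UTC: 08:30–10:00, 11:00–13:30, 14:00–17:00.
Nikolai → UTC: 11:30–15:00, 15:30–16:00, 16:30–18:00.
Tomás ∩ Rania: 11:00–12:30, 14:00–15:00.
Tomás ∩ Rania ∩ Nikolai: 11:30–12:30, 14:00–15:00.
Common window lengths: 60, 60 min; longest is 60.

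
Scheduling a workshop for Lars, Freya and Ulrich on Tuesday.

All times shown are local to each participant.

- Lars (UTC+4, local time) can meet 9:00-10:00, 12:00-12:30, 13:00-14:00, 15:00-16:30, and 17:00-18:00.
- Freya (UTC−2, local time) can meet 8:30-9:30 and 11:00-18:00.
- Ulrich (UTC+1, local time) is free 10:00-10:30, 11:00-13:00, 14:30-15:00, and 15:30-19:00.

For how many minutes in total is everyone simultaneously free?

Lars → UTC: 05:00–06:00, 08:00–08:30, 09:00–10:00, 11:00–12:30, 13:00–14:00.
Freya → UTC: 10:30–11:30, 13:00–20:00.
Ulrich → UTC: 09:00–09:30, 10:00–12:00, 13:30–14:00, 14:30–18:00.
Lars ∩ Freya: 11:00–11:30, 13:00–14:00.
Lars ∩ Freya ∩ Ulrich: 11:00–11:30, 13:30–14:00.
Total common minutes: 30 + 30 = 60.

60 minutes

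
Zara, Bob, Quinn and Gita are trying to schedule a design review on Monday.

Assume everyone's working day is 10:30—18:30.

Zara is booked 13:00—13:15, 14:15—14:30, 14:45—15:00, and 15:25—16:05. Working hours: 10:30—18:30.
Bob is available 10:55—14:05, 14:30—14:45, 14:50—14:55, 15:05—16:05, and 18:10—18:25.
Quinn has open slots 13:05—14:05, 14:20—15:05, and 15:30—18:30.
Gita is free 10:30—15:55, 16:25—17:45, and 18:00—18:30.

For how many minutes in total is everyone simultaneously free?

80 minutes

Zara free within 10:30–18:30: 10:30–13:00, 13:15–14:15, 14:30–14:45, 15:00–15:25, 16:05–18:30.
Zara ∩ Bob: 10:55–13:00, 13:15–14:05, 14:30–14:45, 15:05–15:25, 18:10–18:25.
Zara ∩ Bob ∩ Quinn: 13:15–14:05, 14:30–14:45, 18:10–18:25.
Zara ∩ Bob ∩ Quinn ∩ Gita: 13:15–14:05, 14:30–14:45, 18:10–18:25.
Total common minutes: 50 + 15 + 15 = 80.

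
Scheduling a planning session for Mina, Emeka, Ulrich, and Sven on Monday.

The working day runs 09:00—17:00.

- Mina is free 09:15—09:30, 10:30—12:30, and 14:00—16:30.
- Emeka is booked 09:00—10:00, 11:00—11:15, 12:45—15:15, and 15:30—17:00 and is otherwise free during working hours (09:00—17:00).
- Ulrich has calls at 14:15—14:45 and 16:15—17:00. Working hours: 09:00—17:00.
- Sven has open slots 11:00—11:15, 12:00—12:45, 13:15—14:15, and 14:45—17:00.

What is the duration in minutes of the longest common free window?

30 minutes

Emeka free within 09:00–17:00: 10:00–11:00, 11:15–12:45, 15:15–15:30.
Ulrich free within 09:00–17:00: 09:00–14:15, 14:45–16:15.
Mina ∩ Emeka: 10:30–11:00, 11:15–12:30, 15:15–15:30.
Mina ∩ Emeka ∩ Ulrich: 10:30–11:00, 11:15–12:30, 15:15–15:30.
Mina ∩ Emeka ∩ Ulrich ∩ Sven: 12:00–12:30, 15:15–15:30.
Common window lengths: 30, 15 min; longest is 30.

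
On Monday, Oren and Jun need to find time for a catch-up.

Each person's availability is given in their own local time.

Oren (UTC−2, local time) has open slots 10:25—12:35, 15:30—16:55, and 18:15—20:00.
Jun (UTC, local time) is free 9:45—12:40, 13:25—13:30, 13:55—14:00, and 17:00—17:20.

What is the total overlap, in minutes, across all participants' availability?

25 minutes

Oren → UTC: 12:25–14:35, 17:30–18:55, 20:15–22:00.
Jun → UTC: 09:45–12:40, 13:25–13:30, 13:55–14:00, 17:00–17:20.
Oren ∩ Jun: 12:25–12:40, 13:25–13:30, 13:55–14:00.
Total common minutes: 15 + 5 + 5 = 25.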